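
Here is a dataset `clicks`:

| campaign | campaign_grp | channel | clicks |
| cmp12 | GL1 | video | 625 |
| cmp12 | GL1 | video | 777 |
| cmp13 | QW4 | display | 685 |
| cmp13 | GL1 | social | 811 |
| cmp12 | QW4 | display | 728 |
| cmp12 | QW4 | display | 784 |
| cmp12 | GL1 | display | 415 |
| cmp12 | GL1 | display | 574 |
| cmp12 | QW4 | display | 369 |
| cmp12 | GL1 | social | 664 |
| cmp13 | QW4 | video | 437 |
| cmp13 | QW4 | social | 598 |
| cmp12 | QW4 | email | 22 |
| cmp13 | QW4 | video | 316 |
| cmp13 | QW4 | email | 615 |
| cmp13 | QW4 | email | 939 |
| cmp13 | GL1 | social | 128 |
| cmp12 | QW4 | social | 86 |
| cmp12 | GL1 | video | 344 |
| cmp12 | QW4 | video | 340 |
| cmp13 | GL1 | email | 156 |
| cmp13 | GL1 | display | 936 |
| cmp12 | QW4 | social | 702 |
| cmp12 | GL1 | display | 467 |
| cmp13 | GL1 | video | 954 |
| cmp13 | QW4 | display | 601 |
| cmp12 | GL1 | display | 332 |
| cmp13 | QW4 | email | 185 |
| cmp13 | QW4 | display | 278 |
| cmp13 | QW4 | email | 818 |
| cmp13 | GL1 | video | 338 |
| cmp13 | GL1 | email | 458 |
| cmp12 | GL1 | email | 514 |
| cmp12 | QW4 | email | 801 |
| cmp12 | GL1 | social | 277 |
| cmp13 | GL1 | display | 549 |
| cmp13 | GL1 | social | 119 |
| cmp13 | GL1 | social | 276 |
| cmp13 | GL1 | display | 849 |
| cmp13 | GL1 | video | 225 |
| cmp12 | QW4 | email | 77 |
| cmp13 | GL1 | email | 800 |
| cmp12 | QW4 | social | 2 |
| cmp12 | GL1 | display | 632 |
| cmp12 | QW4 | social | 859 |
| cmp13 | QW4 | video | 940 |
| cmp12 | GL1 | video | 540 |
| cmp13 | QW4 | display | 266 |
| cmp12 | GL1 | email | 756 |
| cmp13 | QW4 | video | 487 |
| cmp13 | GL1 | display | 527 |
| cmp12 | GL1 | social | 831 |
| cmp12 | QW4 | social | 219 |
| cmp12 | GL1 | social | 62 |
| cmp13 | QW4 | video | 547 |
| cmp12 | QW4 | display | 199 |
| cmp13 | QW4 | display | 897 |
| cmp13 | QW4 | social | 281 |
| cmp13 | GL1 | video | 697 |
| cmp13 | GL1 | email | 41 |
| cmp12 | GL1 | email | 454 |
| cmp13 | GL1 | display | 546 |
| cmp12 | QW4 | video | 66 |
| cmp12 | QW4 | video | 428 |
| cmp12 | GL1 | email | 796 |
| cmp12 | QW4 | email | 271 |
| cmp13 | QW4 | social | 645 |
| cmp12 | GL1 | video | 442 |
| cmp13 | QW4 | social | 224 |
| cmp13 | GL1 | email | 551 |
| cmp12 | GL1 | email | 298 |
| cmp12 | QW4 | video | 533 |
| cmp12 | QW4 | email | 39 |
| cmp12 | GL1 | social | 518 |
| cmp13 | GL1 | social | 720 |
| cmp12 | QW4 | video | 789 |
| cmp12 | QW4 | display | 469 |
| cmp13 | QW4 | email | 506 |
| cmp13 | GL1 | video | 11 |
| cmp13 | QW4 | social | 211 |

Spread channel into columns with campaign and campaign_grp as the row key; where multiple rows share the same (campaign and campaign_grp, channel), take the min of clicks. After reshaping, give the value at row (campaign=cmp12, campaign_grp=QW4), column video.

Rows with campaign=cmp12, campaign_grp=QW4 and channel=video: clicks values are 340, 66, 428, 533, 789.
min(340, 66, 428, 533, 789) = 66.

66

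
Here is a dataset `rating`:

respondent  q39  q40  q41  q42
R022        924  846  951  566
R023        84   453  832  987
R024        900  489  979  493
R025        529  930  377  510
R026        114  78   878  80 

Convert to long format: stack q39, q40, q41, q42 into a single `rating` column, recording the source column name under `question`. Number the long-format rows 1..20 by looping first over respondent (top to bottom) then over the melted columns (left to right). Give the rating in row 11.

20 rows total (5 × 4). Row 11: index ⌊(11-1)/4⌋ = 2 into respondent → R024; (11-1) mod 4 = 2 into the melted columns → q41.
So row 11 is (R024, q41, 979); rating = 979.

979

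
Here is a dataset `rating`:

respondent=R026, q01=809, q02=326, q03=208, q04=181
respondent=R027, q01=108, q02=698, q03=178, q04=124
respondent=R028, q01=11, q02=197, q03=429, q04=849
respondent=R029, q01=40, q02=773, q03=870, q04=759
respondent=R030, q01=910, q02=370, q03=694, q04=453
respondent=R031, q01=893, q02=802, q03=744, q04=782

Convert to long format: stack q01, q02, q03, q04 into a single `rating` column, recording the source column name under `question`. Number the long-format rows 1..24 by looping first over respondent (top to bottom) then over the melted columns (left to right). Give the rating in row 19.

24 rows total (6 × 4). Row 19: index ⌊(19-1)/4⌋ = 4 into respondent → R030; (19-1) mod 4 = 2 into the melted columns → q03.
So row 19 is (R030, q03, 694); rating = 694.

694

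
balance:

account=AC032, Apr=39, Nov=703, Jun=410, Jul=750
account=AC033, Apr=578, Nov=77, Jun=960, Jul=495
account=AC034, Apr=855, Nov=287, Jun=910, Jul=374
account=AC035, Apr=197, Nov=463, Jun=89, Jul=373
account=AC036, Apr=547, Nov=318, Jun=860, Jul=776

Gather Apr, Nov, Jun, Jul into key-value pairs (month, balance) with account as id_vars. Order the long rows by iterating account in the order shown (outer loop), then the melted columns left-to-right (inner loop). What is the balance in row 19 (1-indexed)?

860

20 rows total (5 × 4). Row 19: index ⌊(19-1)/4⌋ = 4 into account → AC036; (19-1) mod 4 = 2 into the melted columns → Jun.
So row 19 is (AC036, Jun, 860); balance = 860.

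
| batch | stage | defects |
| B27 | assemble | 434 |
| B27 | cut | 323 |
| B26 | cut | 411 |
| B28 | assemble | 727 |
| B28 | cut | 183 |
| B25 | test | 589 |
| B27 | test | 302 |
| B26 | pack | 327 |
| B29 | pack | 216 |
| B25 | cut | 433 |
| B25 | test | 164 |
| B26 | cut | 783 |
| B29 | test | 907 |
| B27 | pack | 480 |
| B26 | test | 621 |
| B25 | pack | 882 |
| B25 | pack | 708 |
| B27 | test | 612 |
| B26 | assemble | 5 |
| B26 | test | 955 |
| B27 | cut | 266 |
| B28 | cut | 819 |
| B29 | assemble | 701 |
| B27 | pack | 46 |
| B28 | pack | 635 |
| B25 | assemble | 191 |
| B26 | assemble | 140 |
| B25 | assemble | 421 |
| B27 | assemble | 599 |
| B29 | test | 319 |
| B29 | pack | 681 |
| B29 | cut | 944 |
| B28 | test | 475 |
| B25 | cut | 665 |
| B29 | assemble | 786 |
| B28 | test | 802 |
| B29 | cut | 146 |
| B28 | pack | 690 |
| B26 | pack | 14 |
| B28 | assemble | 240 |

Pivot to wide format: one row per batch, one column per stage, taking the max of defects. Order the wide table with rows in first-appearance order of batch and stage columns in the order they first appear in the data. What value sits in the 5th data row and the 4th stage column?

With rows in first-appearance order of batch, row 5 is batch=B29. stage columns in first-appearance order: assemble, cut, test, pack; column 4 is pack.
Long rows with batch=B29, stage=pack: max(216, 681) = 681.

681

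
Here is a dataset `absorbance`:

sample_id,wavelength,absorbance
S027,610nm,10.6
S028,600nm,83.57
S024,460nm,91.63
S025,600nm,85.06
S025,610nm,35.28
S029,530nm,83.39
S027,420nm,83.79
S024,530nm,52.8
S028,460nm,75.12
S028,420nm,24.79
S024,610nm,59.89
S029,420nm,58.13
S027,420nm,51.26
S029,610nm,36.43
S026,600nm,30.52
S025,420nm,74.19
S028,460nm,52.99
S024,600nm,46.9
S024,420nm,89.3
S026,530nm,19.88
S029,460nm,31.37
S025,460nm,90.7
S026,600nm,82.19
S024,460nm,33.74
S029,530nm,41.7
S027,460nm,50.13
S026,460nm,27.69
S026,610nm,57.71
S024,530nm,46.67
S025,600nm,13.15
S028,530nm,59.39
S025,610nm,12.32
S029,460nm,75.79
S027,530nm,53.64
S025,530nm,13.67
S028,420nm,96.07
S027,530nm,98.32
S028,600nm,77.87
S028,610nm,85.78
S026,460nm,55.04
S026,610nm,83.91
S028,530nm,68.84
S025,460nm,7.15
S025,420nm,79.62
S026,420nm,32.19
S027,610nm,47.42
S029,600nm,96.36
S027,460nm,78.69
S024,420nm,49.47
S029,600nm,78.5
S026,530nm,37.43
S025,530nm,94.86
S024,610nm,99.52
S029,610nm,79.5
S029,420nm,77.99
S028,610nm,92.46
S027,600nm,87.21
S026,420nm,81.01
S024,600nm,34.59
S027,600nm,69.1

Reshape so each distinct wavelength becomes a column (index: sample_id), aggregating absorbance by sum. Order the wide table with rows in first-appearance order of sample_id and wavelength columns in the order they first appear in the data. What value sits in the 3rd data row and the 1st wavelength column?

With rows in first-appearance order of sample_id, row 3 is sample_id=S024. wavelength columns in first-appearance order: 610nm, 600nm, 460nm, 530nm, 420nm; column 1 is 610nm.
Long rows with sample_id=S024, wavelength=610nm: 59.89 + 99.52 = 159.41.

159.41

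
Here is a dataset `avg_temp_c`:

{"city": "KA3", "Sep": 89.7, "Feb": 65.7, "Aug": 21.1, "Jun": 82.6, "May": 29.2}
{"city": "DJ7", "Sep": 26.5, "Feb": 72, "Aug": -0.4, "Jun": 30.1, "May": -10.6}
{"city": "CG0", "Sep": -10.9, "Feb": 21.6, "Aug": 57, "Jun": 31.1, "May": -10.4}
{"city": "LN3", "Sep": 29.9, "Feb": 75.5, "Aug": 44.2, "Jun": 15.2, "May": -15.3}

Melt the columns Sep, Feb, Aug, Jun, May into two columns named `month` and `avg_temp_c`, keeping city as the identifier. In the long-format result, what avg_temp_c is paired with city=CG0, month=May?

Unpivoting turns each (city, wide-column) pair into one long row.
The wide cell at row CG0, column May holds -10.4, so the long row (CG0, May) has avg_temp_c=-10.4.

-10.4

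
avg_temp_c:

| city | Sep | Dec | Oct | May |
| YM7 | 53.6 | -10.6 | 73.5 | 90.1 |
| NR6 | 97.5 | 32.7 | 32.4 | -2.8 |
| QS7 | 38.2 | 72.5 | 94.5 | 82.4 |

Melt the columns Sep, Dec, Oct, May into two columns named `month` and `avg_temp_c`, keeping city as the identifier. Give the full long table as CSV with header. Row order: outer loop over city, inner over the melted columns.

Each (city, column) pair becomes one row: 3 × 4 = 12 rows.
For example, (YM7, Sep) → avg_temp_c=53.6.

city,month,avg_temp_c
YM7,Sep,53.6
YM7,Dec,-10.6
YM7,Oct,73.5
YM7,May,90.1
NR6,Sep,97.5
NR6,Dec,32.7
NR6,Oct,32.4
NR6,May,-2.8
QS7,Sep,38.2
QS7,Dec,72.5
QS7,Oct,94.5
QS7,May,82.4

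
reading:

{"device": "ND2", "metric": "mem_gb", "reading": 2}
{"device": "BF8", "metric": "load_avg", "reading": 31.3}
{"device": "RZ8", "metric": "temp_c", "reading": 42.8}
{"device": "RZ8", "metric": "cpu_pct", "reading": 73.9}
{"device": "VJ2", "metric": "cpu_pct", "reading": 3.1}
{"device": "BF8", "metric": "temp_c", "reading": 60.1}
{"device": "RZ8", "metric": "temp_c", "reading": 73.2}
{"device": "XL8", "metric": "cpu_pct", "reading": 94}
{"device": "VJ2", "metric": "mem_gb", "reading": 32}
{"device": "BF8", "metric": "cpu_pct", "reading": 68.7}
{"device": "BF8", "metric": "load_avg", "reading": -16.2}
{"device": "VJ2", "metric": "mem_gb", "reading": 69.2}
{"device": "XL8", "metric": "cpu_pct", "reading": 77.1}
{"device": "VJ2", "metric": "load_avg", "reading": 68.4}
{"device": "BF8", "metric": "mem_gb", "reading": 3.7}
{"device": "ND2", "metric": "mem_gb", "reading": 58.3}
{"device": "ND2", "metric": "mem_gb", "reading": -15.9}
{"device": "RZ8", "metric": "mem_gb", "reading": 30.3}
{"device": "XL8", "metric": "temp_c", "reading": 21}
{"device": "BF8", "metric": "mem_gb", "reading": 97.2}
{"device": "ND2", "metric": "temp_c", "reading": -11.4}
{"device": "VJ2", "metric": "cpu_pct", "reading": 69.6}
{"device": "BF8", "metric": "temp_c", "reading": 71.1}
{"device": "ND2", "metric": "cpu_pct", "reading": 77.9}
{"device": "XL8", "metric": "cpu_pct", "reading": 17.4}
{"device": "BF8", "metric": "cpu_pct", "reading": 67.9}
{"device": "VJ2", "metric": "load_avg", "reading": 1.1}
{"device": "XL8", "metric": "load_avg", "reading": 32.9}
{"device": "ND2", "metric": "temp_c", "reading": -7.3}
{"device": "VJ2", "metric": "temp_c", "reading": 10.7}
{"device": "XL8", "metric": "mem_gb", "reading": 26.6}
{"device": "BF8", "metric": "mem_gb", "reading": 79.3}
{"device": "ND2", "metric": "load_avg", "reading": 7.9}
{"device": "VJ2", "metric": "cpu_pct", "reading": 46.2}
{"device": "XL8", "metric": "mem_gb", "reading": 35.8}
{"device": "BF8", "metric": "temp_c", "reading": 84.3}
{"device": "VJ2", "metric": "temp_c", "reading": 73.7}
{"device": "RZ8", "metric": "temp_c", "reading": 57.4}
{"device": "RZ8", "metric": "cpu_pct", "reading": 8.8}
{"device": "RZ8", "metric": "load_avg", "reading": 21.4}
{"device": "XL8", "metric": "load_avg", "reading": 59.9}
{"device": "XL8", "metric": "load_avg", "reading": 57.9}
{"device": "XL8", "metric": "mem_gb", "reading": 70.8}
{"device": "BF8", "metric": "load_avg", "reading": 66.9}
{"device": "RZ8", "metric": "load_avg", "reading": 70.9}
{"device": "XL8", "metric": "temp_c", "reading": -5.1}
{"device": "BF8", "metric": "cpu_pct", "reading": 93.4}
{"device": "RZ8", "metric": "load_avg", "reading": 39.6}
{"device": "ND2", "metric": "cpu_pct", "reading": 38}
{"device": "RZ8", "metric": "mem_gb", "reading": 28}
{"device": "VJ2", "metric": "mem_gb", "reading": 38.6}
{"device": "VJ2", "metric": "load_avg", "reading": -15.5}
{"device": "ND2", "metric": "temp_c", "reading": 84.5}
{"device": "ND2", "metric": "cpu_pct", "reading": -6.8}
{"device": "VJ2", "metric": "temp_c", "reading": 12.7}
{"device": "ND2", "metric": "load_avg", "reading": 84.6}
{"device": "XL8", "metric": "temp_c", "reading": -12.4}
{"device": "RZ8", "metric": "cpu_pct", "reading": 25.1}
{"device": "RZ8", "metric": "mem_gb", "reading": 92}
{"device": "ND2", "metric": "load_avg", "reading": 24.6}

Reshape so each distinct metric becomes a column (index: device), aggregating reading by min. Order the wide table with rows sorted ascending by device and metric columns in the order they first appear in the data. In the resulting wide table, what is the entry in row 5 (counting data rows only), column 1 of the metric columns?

26.6

With rows sorted ascending by device, row 5 is device=XL8. metric columns in first-appearance order: mem_gb, load_avg, temp_c, cpu_pct; column 1 is mem_gb.
Long rows with device=XL8, metric=mem_gb: min(26.6, 35.8, 70.8) = 26.6.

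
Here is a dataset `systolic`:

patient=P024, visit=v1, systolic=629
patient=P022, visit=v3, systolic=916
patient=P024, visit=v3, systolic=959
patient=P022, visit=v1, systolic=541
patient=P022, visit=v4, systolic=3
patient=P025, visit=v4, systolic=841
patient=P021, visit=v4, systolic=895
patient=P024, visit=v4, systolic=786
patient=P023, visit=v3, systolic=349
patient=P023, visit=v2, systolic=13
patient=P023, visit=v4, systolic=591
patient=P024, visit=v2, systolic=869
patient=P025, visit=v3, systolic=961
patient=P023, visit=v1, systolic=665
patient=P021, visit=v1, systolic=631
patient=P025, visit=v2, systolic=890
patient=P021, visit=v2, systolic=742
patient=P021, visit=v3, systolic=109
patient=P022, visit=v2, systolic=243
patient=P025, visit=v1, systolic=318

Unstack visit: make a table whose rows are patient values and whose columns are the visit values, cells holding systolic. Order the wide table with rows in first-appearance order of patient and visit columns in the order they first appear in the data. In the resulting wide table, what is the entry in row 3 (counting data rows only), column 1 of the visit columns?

With rows in first-appearance order of patient, row 3 is patient=P025. visit columns in first-appearance order: v1, v3, v4, v2; column 1 is v1.
Long rows with patient=P025, visit=v1: systolic = 318.

318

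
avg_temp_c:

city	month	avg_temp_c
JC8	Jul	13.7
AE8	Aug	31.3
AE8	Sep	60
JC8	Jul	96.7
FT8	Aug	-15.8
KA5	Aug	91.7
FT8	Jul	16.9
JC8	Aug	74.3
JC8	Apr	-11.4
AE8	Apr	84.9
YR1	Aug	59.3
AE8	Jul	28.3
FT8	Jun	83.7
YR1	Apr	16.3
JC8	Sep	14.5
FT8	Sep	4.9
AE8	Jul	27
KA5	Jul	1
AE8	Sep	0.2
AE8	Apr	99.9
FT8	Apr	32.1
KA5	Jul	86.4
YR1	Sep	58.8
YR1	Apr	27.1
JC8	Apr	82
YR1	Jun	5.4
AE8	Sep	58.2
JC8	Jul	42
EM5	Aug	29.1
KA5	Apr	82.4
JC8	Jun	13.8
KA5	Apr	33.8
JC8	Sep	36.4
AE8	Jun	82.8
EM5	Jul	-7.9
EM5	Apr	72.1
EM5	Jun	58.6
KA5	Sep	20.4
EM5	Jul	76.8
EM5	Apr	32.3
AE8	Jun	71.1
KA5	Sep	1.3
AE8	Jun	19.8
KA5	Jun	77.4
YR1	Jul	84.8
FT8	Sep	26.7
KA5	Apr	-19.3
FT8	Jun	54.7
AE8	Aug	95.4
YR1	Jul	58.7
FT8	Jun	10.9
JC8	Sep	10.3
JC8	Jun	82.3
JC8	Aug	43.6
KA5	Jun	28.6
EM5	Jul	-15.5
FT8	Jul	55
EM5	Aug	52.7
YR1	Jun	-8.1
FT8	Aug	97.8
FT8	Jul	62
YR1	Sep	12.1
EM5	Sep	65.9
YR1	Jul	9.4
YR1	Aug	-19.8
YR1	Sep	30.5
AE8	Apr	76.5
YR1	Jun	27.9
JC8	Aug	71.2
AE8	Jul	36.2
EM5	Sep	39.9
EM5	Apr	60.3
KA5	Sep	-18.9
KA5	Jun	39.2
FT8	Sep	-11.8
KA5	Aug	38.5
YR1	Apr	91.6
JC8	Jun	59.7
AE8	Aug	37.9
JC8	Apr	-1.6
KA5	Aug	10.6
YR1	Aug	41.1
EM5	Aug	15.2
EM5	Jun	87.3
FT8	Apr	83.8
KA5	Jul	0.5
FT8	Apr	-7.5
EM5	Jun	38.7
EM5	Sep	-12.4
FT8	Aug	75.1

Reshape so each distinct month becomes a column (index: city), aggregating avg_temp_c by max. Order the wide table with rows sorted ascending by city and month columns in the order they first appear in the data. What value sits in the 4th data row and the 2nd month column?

With rows sorted ascending by city, row 4 is city=JC8. month columns in first-appearance order: Jul, Aug, Sep, Apr, Jun; column 2 is Aug.
Long rows with city=JC8, month=Aug: max(74.3, 43.6, 71.2) = 74.3.

74.3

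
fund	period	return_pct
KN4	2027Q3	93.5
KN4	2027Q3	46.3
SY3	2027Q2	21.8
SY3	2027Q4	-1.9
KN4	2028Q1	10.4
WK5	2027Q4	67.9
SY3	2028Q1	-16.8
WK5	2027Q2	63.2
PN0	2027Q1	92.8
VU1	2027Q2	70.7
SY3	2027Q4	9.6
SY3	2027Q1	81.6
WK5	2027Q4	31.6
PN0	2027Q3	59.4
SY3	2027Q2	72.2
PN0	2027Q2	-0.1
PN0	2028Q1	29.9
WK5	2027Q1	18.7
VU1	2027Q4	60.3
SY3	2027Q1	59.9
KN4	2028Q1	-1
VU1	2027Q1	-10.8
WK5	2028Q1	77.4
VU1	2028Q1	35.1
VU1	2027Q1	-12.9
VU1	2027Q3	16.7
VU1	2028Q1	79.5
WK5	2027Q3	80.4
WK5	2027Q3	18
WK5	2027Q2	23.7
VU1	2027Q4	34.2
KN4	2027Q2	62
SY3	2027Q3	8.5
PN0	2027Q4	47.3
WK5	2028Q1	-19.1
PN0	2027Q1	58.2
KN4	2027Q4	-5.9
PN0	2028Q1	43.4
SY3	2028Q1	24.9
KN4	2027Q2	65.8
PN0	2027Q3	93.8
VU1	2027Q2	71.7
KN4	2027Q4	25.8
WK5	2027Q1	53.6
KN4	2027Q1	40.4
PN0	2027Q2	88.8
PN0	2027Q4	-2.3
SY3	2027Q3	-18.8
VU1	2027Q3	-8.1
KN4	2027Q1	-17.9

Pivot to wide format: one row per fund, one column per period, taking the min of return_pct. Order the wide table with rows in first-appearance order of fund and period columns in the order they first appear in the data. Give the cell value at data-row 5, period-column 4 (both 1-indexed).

35.1

With rows in first-appearance order of fund, row 5 is fund=VU1. period columns in first-appearance order: 2027Q3, 2027Q2, 2027Q4, 2028Q1, 2027Q1; column 4 is 2028Q1.
Long rows with fund=VU1, period=2028Q1: min(35.1, 79.5) = 35.1.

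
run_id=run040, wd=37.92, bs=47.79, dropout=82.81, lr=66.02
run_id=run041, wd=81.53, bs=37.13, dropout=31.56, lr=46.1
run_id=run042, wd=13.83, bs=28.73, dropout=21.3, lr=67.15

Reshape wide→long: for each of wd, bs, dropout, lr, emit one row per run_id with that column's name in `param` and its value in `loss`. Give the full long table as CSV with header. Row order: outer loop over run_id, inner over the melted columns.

Each (run_id, column) pair becomes one row: 3 × 4 = 12 rows.
For example, (run040, wd) → loss=37.92.

run_id,param,loss
run040,wd,37.92
run040,bs,47.79
run040,dropout,82.81
run040,lr,66.02
run041,wd,81.53
run041,bs,37.13
run041,dropout,31.56
run041,lr,46.1
run042,wd,13.83
run042,bs,28.73
run042,dropout,21.3
run042,lr,67.15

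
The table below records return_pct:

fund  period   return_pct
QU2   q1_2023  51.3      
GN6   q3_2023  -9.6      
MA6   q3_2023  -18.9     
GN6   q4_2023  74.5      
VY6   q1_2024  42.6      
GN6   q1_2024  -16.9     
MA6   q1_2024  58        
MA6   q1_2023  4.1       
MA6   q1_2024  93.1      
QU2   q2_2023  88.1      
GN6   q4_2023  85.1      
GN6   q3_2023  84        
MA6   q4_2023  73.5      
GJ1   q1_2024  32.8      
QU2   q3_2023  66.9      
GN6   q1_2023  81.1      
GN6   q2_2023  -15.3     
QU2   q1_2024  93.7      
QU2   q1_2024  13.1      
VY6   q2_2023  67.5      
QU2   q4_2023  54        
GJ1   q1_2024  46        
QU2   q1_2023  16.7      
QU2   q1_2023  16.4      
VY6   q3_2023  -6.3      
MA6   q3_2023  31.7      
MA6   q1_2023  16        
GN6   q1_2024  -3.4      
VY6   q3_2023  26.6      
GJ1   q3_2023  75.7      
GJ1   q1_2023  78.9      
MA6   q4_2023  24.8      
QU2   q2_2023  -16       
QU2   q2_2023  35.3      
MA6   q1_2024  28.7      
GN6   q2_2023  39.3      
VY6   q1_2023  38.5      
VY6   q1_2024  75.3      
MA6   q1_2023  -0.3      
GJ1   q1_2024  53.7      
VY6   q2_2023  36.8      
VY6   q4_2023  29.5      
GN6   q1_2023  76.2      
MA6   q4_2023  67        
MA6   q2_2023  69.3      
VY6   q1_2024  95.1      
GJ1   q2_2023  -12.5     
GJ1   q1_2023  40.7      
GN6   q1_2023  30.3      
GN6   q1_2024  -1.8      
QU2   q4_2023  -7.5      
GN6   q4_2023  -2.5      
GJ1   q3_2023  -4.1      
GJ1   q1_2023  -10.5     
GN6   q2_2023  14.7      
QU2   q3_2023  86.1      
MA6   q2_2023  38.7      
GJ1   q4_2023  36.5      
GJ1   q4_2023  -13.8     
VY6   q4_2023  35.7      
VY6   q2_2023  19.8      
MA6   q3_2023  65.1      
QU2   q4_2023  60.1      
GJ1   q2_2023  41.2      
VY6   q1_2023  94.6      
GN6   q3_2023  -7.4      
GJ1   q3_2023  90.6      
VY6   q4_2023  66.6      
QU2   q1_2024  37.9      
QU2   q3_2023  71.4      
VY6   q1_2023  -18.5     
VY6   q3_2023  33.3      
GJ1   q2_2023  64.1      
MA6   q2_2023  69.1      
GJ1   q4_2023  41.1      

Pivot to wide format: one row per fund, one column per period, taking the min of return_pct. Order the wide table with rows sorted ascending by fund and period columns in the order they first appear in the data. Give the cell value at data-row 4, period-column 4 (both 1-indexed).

13.1

With rows sorted ascending by fund, row 4 is fund=QU2. period columns in first-appearance order: q1_2023, q3_2023, q4_2023, q1_2024, q2_2023; column 4 is q1_2024.
Long rows with fund=QU2, period=q1_2024: min(93.7, 13.1, 37.9) = 13.1.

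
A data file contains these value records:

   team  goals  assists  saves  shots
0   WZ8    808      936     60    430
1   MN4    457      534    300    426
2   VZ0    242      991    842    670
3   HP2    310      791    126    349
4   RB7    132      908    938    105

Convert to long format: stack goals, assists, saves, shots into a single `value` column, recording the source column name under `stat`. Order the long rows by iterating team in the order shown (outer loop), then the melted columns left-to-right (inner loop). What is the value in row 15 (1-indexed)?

126

20 rows total (5 × 4). Row 15: index ⌊(15-1)/4⌋ = 3 into team → HP2; (15-1) mod 4 = 2 into the melted columns → saves.
So row 15 is (HP2, saves, 126); value = 126.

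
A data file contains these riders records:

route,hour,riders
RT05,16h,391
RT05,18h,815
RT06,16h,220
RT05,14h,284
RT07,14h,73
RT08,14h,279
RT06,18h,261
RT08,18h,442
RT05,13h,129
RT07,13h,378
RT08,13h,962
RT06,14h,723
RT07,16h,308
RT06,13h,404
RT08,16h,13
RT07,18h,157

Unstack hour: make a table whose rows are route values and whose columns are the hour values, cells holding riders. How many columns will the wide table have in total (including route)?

5

1 column for route plus 4 distinct hour values → 5 columns.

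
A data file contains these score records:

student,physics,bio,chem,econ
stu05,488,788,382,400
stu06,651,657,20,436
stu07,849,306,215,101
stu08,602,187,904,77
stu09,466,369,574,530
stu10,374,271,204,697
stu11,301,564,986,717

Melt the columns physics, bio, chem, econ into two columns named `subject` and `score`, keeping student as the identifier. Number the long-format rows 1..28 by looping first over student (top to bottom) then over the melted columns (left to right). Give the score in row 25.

301

28 rows total (7 × 4). Row 25: index ⌊(25-1)/4⌋ = 6 into student → stu11; (25-1) mod 4 = 0 into the melted columns → physics.
So row 25 is (stu11, physics, 301); score = 301.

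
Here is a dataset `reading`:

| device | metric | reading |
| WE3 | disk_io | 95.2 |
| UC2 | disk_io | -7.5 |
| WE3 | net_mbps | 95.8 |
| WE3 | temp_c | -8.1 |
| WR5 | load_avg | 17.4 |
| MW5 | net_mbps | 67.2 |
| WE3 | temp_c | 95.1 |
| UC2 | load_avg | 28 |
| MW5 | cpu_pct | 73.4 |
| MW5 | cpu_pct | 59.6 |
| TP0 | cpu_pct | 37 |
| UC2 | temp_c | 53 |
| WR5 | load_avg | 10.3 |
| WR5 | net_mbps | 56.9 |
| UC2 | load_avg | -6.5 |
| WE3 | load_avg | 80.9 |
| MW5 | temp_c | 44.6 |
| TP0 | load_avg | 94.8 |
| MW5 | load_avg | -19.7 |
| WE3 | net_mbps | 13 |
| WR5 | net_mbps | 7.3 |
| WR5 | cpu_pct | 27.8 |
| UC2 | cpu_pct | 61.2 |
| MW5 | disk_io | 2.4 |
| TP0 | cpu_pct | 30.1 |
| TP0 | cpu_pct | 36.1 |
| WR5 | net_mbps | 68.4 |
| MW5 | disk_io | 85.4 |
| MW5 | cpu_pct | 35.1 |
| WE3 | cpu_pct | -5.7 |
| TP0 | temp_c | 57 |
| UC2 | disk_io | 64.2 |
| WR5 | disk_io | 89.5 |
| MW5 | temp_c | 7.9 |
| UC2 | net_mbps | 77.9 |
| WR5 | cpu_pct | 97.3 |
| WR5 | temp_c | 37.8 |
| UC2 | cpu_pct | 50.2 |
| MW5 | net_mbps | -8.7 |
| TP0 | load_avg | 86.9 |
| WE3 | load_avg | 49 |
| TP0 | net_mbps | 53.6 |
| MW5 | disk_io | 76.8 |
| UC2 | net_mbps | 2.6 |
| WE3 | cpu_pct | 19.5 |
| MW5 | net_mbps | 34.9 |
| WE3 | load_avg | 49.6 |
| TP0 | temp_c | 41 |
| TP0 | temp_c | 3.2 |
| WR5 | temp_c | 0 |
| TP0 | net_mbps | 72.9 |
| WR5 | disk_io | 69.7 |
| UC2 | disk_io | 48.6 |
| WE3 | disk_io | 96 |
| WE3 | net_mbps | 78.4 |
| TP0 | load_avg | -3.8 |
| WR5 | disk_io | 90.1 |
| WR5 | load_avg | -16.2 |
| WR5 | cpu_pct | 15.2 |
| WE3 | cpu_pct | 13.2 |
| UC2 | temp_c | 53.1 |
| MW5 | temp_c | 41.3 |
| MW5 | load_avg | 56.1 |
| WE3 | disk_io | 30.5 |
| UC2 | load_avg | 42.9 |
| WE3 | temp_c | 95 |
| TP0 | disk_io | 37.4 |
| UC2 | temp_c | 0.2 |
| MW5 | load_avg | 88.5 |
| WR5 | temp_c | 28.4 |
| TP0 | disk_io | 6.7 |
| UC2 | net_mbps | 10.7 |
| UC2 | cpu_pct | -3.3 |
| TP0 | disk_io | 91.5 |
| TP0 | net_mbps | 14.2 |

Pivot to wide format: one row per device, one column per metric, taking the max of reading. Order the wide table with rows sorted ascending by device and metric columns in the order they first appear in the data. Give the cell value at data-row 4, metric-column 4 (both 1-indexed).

80.9

With rows sorted ascending by device, row 4 is device=WE3. metric columns in first-appearance order: disk_io, net_mbps, temp_c, load_avg, cpu_pct; column 4 is load_avg.
Long rows with device=WE3, metric=load_avg: max(80.9, 49, 49.6) = 80.9.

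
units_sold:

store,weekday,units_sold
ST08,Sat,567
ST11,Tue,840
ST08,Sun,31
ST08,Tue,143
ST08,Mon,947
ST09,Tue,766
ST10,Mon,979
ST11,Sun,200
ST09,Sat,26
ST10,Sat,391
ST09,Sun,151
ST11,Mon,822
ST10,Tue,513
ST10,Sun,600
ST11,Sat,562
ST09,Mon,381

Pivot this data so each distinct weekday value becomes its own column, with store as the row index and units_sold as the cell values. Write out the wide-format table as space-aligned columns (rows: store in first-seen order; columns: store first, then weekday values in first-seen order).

store  Sat  Tue  Sun  Mon
ST08   567  143  31   947
ST11   562  840  200  822
ST09   26   766  151  381
ST10   391  513  600  979

Columns: store plus the 4 distinct weekday values (Sat, Tue, Sun, Mon).
For example, row ST08 column Sat takes units_sold=567 from the long row (ST08, Sat).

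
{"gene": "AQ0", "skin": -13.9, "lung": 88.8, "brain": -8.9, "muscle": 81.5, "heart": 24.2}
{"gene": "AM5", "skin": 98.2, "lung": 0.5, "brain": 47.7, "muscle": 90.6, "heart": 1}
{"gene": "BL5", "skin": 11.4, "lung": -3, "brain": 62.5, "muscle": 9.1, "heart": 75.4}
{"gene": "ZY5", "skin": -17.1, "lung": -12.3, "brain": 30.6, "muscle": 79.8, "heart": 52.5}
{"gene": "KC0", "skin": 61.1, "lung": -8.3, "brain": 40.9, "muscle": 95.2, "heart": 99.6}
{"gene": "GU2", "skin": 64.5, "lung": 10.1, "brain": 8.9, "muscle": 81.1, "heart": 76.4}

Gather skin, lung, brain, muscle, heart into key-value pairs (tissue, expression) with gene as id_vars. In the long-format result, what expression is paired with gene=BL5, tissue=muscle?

9.1

Unpivoting turns each (gene, wide-column) pair into one long row.
The wide cell at row BL5, column muscle holds 9.1, so the long row (BL5, muscle) has expression=9.1.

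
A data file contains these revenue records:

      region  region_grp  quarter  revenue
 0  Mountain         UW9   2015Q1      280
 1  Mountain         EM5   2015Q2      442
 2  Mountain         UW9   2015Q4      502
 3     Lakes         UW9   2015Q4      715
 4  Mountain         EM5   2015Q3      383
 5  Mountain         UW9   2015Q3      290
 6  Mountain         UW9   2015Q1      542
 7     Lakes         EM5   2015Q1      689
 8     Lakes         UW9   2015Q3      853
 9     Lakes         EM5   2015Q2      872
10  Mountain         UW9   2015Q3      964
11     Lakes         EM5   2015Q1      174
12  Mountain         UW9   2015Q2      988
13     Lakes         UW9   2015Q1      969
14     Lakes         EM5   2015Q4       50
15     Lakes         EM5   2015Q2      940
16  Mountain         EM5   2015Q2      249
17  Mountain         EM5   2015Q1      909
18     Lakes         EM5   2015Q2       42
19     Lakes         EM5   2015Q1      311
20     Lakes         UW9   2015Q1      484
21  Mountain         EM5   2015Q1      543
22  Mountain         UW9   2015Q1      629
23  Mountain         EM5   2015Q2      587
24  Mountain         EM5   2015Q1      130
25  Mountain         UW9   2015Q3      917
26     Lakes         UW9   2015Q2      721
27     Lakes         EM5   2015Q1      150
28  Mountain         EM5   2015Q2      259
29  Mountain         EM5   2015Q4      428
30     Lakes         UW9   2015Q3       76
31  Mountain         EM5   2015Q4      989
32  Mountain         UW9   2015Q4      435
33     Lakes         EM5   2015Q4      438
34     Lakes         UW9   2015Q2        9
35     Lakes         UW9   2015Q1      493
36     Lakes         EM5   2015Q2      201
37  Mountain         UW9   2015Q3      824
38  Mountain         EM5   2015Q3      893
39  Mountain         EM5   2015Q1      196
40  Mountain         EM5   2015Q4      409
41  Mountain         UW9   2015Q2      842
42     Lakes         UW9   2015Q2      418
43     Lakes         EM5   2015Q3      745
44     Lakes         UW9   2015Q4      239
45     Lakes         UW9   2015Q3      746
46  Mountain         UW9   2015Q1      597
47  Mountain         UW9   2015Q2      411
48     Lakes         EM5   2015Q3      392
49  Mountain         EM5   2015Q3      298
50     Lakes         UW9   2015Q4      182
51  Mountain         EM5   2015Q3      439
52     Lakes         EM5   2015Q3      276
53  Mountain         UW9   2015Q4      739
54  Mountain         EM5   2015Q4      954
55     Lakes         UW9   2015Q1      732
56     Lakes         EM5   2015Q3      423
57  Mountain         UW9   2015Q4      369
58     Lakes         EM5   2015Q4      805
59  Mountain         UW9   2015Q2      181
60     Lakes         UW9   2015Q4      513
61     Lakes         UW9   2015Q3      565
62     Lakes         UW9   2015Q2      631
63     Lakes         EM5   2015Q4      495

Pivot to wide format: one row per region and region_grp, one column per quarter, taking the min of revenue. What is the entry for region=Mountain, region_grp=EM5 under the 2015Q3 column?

298

Rows with region=Mountain, region_grp=EM5 and quarter=2015Q3: revenue values are 383, 893, 298, 439.
min(383, 893, 298, 439) = 298.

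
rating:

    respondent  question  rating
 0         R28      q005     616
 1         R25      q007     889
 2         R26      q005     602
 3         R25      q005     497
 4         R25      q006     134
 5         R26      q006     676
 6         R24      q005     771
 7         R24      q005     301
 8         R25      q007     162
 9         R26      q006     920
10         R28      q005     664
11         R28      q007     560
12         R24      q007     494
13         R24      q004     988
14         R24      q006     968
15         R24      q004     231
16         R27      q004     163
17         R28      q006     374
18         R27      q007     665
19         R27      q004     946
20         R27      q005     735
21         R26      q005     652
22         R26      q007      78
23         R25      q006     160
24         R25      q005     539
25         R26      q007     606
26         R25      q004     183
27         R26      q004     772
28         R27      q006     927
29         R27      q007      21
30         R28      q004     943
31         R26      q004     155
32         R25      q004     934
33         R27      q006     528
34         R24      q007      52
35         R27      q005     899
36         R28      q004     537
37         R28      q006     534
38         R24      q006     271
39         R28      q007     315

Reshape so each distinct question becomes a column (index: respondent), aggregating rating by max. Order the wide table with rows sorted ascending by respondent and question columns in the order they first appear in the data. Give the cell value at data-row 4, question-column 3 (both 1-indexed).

927

With rows sorted ascending by respondent, row 4 is respondent=R27. question columns in first-appearance order: q005, q007, q006, q004; column 3 is q006.
Long rows with respondent=R27, question=q006: max(927, 528) = 927.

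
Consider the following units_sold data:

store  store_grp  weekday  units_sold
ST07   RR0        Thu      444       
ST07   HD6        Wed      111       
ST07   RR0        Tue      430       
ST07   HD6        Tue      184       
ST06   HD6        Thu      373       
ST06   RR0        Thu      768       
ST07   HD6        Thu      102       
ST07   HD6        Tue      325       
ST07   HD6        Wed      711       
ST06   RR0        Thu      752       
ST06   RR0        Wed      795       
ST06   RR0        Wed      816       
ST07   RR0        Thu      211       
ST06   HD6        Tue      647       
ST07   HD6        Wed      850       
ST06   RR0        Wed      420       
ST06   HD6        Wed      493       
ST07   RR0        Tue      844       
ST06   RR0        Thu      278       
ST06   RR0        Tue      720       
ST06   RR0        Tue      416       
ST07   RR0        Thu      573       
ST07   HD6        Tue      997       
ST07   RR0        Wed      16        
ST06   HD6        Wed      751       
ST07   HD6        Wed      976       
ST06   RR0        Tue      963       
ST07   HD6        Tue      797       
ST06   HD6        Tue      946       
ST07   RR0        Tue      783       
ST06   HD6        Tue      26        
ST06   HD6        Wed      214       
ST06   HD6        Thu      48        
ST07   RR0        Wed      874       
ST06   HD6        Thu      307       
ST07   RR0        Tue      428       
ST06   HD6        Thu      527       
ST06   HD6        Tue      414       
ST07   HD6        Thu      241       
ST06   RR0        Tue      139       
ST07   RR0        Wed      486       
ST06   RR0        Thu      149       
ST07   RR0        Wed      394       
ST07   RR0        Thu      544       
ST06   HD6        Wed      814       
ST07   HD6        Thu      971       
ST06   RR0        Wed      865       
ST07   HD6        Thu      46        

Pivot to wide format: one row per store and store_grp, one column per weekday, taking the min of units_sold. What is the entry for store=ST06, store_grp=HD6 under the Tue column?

Rows with store=ST06, store_grp=HD6 and weekday=Tue: units_sold values are 647, 946, 26, 414.
min(647, 946, 26, 414) = 26.

26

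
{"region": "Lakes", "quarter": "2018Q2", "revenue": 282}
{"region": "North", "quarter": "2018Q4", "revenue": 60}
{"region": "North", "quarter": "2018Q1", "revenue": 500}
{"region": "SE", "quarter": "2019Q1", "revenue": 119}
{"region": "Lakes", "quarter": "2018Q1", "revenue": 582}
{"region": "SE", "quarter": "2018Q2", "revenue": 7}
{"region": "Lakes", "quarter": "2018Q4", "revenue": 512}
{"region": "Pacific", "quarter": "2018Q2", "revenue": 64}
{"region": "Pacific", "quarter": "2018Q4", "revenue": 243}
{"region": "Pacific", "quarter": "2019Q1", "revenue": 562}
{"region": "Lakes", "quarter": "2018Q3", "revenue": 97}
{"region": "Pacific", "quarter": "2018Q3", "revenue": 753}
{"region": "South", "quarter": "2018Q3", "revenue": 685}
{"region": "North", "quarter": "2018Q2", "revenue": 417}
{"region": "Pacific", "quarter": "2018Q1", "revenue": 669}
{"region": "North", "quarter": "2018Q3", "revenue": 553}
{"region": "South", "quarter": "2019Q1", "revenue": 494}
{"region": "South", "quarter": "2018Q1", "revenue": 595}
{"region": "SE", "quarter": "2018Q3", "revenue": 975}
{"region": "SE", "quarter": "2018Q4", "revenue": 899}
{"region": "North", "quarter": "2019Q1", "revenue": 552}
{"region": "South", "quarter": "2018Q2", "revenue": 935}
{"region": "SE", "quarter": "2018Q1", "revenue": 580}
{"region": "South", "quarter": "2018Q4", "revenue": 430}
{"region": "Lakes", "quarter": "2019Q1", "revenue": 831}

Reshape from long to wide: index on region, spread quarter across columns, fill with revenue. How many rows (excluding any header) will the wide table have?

5 distinct region values → 5 rows.

5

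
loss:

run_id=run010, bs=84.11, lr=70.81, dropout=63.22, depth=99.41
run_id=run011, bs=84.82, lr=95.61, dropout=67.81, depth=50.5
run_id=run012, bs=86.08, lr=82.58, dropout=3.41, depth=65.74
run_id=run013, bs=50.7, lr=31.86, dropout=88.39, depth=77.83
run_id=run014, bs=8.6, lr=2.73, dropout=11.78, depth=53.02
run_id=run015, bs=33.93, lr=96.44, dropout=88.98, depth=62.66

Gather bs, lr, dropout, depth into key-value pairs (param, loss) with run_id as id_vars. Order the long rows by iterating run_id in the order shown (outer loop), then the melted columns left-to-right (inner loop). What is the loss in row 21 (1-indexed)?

24 rows total (6 × 4). Row 21: index ⌊(21-1)/4⌋ = 5 into run_id → run015; (21-1) mod 4 = 0 into the melted columns → bs.
So row 21 is (run015, bs, 33.93); loss = 33.93.

33.93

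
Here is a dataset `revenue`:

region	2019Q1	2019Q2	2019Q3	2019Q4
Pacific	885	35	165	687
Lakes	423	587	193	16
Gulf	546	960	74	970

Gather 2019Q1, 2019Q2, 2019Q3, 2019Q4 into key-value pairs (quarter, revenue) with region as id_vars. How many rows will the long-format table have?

12

3 region values × 4 melted columns = 12 rows.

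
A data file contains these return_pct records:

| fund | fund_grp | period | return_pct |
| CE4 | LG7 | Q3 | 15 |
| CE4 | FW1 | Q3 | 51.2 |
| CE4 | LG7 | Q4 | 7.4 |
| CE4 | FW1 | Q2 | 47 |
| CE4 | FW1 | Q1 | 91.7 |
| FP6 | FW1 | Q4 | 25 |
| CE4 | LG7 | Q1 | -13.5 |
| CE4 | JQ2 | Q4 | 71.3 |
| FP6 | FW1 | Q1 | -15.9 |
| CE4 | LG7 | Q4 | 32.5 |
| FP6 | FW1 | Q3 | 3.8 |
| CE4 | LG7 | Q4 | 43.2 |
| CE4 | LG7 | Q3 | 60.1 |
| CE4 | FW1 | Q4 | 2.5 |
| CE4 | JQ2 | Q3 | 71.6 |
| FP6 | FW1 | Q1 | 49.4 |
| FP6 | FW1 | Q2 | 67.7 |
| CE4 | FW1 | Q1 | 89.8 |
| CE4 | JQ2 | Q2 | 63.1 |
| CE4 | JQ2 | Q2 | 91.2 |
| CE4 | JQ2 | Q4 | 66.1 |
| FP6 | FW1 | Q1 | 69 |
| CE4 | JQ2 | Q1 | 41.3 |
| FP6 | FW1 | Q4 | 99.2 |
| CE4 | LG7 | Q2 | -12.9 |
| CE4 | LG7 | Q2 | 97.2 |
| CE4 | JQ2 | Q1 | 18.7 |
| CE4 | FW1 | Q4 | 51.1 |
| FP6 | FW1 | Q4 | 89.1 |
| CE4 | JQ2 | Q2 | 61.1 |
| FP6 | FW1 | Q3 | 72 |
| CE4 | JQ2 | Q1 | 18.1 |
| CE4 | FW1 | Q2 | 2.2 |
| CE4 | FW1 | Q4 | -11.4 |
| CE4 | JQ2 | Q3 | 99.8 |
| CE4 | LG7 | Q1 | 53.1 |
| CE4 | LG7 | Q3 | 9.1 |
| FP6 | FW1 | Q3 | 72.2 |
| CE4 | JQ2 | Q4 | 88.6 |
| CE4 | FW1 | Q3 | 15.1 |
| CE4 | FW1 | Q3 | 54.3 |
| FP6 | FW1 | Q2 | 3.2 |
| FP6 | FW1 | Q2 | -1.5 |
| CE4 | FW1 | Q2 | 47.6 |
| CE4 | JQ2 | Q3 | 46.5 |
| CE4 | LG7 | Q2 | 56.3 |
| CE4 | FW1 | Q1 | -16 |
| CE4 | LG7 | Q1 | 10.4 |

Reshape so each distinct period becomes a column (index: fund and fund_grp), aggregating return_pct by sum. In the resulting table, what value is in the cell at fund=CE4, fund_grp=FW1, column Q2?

Rows with fund=CE4, fund_grp=FW1 and period=Q2: return_pct values are 47, 2.2, 47.6.
47 + 2.2 + 47.6 = 96.8.

96.8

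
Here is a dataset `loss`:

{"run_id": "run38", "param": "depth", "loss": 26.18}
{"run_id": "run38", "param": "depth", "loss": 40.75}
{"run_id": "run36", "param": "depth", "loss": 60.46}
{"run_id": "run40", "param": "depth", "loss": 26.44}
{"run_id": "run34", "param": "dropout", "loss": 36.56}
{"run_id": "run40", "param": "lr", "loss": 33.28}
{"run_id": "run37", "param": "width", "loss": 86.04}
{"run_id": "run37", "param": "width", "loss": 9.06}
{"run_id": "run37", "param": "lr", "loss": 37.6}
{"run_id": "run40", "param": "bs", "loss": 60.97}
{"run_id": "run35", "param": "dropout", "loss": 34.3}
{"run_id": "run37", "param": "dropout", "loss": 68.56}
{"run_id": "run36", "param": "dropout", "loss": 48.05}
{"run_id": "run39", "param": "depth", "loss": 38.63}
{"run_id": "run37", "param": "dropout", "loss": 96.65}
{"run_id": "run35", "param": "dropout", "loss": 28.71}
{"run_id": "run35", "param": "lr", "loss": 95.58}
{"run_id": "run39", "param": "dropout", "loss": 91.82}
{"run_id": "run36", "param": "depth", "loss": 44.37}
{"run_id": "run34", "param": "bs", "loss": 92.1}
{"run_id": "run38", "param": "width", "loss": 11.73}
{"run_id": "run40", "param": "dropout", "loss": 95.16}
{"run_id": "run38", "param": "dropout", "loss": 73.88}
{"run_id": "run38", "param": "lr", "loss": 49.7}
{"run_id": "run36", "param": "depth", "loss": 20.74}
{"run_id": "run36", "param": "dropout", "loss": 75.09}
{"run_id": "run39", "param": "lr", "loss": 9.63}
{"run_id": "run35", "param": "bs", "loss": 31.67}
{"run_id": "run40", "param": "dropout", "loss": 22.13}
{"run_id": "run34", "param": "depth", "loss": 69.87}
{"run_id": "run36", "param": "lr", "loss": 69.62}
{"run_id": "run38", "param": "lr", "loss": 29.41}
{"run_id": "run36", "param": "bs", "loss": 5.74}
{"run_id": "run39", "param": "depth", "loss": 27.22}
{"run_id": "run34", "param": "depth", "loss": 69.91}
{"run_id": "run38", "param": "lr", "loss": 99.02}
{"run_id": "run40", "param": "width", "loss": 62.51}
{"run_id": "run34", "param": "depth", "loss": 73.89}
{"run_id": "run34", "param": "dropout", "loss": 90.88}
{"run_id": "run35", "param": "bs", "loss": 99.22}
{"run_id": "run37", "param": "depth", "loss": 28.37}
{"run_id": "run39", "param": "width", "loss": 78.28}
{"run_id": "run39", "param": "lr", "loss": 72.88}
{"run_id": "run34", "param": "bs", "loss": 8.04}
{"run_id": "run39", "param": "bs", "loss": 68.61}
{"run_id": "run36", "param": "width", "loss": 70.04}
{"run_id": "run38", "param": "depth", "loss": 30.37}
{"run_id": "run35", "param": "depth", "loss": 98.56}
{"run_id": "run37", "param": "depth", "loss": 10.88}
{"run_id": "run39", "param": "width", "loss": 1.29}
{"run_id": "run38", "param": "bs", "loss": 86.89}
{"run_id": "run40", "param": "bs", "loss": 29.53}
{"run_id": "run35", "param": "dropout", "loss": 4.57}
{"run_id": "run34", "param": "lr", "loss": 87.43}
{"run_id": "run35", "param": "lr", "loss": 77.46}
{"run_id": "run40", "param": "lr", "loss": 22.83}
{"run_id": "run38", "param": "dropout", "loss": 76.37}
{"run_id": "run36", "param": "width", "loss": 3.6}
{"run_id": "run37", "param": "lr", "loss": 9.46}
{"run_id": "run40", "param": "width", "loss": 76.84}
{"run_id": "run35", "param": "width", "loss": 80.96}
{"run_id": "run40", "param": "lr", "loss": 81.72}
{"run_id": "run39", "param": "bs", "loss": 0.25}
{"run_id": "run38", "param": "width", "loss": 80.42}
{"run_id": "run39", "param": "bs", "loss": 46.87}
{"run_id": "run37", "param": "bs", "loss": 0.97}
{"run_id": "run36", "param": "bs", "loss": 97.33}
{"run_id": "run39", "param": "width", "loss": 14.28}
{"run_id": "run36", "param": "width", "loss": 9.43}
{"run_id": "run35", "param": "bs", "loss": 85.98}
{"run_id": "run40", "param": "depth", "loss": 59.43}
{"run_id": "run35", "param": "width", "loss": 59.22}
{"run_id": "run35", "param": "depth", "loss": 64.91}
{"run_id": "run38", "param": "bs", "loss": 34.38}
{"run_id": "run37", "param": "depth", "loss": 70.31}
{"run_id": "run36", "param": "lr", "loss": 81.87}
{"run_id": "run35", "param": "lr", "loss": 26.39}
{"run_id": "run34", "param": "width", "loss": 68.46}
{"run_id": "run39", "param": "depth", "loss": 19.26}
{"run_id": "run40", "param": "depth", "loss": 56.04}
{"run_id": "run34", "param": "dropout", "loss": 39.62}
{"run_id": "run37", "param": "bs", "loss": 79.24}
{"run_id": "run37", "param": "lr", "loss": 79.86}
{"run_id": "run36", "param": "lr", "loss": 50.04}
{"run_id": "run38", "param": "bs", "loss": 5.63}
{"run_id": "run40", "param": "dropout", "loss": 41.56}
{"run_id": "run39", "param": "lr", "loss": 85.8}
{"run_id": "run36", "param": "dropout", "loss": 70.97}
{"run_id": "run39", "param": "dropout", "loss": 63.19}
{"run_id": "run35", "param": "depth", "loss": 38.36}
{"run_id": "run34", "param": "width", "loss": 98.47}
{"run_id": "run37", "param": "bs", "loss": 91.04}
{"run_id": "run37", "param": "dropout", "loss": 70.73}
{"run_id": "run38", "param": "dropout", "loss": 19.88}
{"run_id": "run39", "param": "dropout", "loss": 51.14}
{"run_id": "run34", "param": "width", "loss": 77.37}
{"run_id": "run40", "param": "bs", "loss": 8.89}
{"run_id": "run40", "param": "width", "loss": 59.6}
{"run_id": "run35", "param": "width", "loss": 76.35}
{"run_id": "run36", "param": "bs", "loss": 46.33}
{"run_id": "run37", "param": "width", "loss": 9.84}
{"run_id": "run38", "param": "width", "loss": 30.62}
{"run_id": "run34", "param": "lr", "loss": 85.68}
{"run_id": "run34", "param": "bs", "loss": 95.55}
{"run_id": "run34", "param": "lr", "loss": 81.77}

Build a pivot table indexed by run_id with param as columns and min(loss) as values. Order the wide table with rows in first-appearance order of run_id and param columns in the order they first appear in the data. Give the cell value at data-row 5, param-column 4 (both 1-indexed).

With rows in first-appearance order of run_id, row 5 is run_id=run37. param columns in first-appearance order: depth, dropout, lr, width, bs; column 4 is width.
Long rows with run_id=run37, param=width: min(86.04, 9.06, 9.84) = 9.06.

9.06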